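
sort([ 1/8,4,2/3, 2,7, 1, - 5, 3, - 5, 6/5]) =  [ - 5, - 5, 1/8 , 2/3,1,  6/5, 2,3, 4, 7] 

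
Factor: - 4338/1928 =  - 9/4 = -2^(-2)*3^2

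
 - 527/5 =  - 527/5 = - 105.40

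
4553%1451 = 200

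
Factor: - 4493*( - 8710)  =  39134030 = 2^1*5^1*13^1* 67^1 * 4493^1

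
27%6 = 3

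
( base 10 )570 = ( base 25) MK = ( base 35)ga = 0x23a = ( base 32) HQ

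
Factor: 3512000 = 2^6*5^3*439^1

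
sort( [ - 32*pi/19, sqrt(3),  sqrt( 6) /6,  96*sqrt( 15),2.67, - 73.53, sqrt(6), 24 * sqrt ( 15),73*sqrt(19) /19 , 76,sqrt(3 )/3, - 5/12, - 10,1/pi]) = [ - 73.53, - 10, - 32*  pi/19, - 5/12, 1/pi,sqrt(6 ) /6,  sqrt( 3)/3, sqrt(3), sqrt( 6),2.67, 73*sqrt(19) /19, 76,24*sqrt(15 ), 96 * sqrt( 15)] 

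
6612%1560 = 372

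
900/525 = 1 + 5/7 = 1.71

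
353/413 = 353/413 = 0.85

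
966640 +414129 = 1380769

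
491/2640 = 491/2640 = 0.19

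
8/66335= 8/66335 = 0.00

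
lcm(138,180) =4140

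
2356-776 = 1580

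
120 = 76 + 44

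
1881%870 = 141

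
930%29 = 2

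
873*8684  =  7581132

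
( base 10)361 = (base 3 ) 111101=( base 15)191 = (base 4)11221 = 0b101101001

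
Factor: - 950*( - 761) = 722950 = 2^1*5^2*19^1*761^1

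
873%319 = 235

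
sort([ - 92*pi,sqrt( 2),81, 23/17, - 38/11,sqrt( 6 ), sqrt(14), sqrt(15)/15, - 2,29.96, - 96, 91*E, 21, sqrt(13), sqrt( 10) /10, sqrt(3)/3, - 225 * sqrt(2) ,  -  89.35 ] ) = [ - 225 * sqrt(2), - 92*pi, - 96 , - 89.35, - 38/11, - 2, sqrt ( 15)/15 , sqrt(10)/10, sqrt (3 )/3, 23/17, sqrt( 2), sqrt(6),  sqrt(13 ) , sqrt(14),21, 29.96, 81,91 * E ]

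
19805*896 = 17745280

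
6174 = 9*686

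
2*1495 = 2990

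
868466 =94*9239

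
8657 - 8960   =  -303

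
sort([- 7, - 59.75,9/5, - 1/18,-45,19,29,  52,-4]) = [ - 59.75, - 45, -7, -4, - 1/18,9/5,19,  29,52]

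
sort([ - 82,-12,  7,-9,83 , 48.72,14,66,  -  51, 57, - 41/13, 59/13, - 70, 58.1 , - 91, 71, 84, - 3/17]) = [ - 91,-82, - 70 ,-51, - 12 , - 9, - 41/13,-3/17,59/13, 7, 14, 48.72, 57, 58.1 , 66,  71, 83,84 ]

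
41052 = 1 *41052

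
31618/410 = 77+24/205 = 77.12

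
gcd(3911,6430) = 1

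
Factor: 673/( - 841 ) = -29^( - 2 )*673^1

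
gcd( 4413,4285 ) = 1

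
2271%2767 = 2271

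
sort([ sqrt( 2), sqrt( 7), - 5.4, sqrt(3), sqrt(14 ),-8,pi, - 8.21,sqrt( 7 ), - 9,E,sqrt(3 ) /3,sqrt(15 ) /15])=[ - 9, - 8.21, -8, - 5.4,sqrt(15 ) /15, sqrt(3)/3, sqrt(2),sqrt( 3 ),sqrt(7 ), sqrt( 7) , E, pi, sqrt ( 14) ] 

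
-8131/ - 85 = 95 + 56/85=   95.66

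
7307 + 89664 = 96971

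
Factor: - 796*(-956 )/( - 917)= - 760976/917 = - 2^4*7^( - 1) *131^(  -  1)*199^1  *239^1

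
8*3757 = 30056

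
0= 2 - 2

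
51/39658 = 51/39658 = 0.00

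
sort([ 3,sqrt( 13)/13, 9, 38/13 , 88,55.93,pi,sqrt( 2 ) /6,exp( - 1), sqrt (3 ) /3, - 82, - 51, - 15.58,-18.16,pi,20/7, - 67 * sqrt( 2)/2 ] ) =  [ - 82, - 51, - 67  *sqrt(2)/2,  -  18.16, - 15.58,  sqrt (2) /6,  sqrt( 13)/13 , exp( - 1), sqrt( 3) /3,20/7,38/13,3,pi,  pi,9,55.93,88]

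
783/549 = 1+26/61=1.43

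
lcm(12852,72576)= 1233792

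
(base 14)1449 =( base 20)8JD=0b111000001001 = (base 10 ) 3593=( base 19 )9i2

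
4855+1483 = 6338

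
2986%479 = 112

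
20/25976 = 5/6494 = 0.00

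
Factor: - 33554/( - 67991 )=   2^1*7^( - 1)*11^( - 1 ) * 19^1 = 38/77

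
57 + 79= 136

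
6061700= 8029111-1967411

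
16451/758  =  16451/758 = 21.70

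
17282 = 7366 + 9916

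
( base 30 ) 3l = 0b1101111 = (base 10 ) 111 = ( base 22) 51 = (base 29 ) 3o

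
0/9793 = 0 = 0.00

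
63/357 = 3/17 = 0.18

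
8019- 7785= 234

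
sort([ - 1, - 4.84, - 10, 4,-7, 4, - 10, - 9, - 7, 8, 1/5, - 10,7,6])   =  [ - 10, -10, - 10,  -  9, - 7, - 7, - 4.84,-1,1/5,4,4,6,7,8 ] 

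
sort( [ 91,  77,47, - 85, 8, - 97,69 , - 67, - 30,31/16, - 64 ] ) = [ - 97, - 85,-67,-64, - 30, 31/16,8,47,  69 , 77,  91] 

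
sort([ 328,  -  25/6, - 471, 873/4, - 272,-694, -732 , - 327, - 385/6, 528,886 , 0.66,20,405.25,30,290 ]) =[-732 , - 694, - 471,- 327, - 272,-385/6, - 25/6 , 0.66,  20,30 , 873/4,  290,328,  405.25, 528,  886 ]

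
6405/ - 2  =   - 3203+1/2 = - 3202.50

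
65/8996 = 5/692 = 0.01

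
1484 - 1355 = 129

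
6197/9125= 6197/9125= 0.68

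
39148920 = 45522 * 860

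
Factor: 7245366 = 2^1*3^1 * 17^1 *251^1*283^1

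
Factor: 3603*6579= 3^3*17^1*43^1*1201^1= 23704137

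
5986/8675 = 5986/8675 =0.69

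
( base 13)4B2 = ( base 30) rb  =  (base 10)821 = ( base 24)1A5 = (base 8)1465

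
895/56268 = 895/56268 = 0.02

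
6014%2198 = 1618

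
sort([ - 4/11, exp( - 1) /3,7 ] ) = [ - 4/11, exp(- 1)/3,7 ]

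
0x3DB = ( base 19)2di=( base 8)1733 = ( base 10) 987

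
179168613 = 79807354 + 99361259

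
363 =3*121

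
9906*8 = 79248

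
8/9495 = 8/9495 = 0.00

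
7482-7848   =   - 366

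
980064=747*1312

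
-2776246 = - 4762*583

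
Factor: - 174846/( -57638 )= 543/179= 3^1*179^ (  -  1 ) * 181^1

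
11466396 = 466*24606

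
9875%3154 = 413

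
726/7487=726/7487 =0.10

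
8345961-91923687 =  - 83577726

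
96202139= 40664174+55537965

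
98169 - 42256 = 55913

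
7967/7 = 1138 + 1/7 = 1138.14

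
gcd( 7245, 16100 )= 805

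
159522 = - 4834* (-33 ) 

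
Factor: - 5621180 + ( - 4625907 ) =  - 10247087 = - 10247087^1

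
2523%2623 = 2523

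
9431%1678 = 1041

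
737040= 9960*74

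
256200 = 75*3416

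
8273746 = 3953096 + 4320650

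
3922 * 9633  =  37780626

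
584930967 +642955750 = 1227886717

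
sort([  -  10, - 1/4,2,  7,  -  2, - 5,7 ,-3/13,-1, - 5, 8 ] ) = [-10, - 5,-5, - 2,-1 , - 1/4, - 3/13,2, 7, 7, 8]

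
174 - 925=- 751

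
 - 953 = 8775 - 9728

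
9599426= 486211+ 9113215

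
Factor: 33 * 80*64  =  168960  =  2^10* 3^1*5^1*11^1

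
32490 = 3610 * 9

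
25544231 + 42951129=68495360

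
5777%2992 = 2785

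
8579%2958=2663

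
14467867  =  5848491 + 8619376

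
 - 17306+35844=18538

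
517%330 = 187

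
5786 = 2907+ 2879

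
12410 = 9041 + 3369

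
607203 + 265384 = 872587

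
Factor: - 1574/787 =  - 2^1 = - 2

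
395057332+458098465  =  853155797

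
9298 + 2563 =11861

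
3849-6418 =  - 2569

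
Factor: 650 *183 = 118950 = 2^1*3^1 * 5^2 * 13^1*61^1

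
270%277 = 270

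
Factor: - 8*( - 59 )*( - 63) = -29736 = - 2^3*3^2*7^1*59^1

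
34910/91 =34910/91 = 383.63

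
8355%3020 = 2315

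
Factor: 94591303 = 94591303^1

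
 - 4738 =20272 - 25010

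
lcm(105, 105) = 105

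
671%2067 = 671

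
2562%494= 92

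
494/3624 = 247/1812 = 0.14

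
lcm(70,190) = 1330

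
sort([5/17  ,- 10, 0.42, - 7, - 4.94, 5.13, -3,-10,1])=[-10, - 10,  -  7,  -  4.94, - 3, 5/17, 0.42, 1,5.13 ] 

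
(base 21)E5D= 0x1894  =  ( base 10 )6292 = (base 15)1CE7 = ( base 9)8561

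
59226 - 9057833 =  - 8998607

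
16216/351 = 16216/351  =  46.20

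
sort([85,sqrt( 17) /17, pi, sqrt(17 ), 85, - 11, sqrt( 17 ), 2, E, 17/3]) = [ - 11,sqrt(17 ) /17, 2,E,pi, sqrt( 17),sqrt ( 17 ), 17/3, 85 , 85]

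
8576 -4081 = 4495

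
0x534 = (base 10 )1332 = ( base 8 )2464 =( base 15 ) 5DC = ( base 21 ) 309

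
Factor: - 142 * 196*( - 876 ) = 24380832  =  2^5*3^1*7^2*71^1*73^1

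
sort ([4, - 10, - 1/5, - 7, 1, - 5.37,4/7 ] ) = [ - 10, - 7, - 5.37,-1/5, 4/7, 1,4]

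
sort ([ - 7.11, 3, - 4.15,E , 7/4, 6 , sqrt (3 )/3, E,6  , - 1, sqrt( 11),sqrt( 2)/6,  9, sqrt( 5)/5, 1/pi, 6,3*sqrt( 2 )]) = [ - 7.11, - 4.15,-1, sqrt( 2) /6 , 1/pi, sqrt(5 ) /5, sqrt (3 )/3, 7/4,E, E,3,sqrt( 11),3*sqrt(2), 6, 6,6,9]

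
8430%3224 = 1982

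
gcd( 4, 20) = 4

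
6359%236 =223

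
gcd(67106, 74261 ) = 1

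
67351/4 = 16837 + 3/4 =16837.75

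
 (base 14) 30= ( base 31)1B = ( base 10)42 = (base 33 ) 19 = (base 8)52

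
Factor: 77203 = 7^1*41^1*269^1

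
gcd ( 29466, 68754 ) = 9822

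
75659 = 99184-23525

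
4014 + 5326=9340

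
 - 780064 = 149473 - 929537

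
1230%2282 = 1230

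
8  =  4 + 4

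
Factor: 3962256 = 2^4*3^1 * 23^1 * 37^1*97^1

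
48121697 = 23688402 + 24433295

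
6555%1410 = 915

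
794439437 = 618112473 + 176326964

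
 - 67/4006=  - 67/4006 = - 0.02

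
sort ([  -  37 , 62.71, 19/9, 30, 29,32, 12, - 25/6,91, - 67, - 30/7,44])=[ - 67, - 37,  -  30/7,-25/6, 19/9, 12, 29, 30, 32,44, 62.71,91 ] 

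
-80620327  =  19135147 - 99755474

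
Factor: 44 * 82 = 2^3 * 11^1*41^1= 3608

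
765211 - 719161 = 46050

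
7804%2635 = 2534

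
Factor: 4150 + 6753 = 10903^1 =10903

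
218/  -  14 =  - 16 +3/7 =-15.57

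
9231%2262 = 183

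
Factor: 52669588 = 2^2*617^1*21341^1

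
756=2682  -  1926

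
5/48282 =5/48282 = 0.00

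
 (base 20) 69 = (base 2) 10000001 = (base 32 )41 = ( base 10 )129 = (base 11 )108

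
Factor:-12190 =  - 2^1* 5^1*23^1*53^1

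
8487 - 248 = 8239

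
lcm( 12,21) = 84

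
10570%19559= 10570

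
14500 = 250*58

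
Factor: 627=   3^1*11^1 * 19^1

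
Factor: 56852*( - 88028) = -5004567856 = -2^4 * 59^1 * 61^1*233^1*373^1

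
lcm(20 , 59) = 1180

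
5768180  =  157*36740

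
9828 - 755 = 9073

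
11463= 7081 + 4382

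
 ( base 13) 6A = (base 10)88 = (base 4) 1120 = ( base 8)130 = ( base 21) 44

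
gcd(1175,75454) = 1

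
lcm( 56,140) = 280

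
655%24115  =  655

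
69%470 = 69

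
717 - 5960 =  - 5243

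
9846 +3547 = 13393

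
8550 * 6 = 51300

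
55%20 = 15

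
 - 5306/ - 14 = 379 + 0/1 = 379.00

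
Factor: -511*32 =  - 2^5*7^1*73^1 = - 16352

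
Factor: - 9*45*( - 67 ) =3^4*5^1*67^1 = 27135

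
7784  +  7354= 15138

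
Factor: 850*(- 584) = -496400 = - 2^4 *5^2*17^1*73^1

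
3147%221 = 53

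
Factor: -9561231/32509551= - 3^1*19^(-1) * 29^(  -  1 )*71^( - 1)*277^( - 1)*389^1*2731^1 = -3187077/10836517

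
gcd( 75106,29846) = 2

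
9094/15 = 606 + 4/15 = 606.27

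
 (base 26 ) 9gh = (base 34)5ln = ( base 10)6517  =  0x1975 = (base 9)8841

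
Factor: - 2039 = -2039^1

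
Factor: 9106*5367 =2^1*3^1 * 29^1*157^1*1789^1 = 48871902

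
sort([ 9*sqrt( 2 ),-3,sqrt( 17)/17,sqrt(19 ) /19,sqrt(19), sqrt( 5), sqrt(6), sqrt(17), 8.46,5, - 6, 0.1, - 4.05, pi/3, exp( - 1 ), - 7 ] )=[ - 7, - 6,-4.05 , - 3,0.1,sqrt(19)/19, sqrt( 17)/17, exp ( - 1 ) , pi/3,sqrt( 5),  sqrt( 6), sqrt(17),sqrt( 19 ),5,8.46,9*sqrt(2)]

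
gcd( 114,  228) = 114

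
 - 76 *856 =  - 65056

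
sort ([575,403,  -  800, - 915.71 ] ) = [ - 915.71, - 800, 403, 575]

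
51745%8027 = 3583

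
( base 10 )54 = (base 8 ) 66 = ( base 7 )105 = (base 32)1m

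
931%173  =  66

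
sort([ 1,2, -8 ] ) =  [ - 8,1,2 ] 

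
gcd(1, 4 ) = 1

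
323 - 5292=- 4969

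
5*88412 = 442060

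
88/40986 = 4/1863 = 0.00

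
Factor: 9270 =2^1 * 3^2*5^1*103^1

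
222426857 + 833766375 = 1056193232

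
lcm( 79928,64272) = 6234384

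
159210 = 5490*29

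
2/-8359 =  - 2/8359 = -  0.00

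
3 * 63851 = 191553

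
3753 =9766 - 6013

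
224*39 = 8736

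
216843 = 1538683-1321840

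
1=1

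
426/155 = 2  +  116/155 = 2.75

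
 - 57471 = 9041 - 66512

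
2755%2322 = 433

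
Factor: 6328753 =59^1 * 67^1 * 1601^1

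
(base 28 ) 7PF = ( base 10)6203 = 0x183B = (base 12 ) 370B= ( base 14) 2391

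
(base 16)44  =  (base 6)152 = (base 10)68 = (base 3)2112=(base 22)32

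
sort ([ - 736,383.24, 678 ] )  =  [-736, 383.24 , 678 ]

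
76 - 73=3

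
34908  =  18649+16259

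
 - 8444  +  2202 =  - 6242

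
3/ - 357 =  - 1/119 = -0.01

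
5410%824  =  466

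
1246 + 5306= 6552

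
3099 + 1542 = 4641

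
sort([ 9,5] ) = [ 5,9 ] 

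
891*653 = 581823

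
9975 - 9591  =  384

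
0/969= 0 =0.00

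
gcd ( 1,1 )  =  1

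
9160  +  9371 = 18531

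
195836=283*692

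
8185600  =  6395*1280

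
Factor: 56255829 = 3^1*7^1*97^1*27617^1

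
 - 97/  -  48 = 97/48 = 2.02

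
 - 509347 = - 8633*59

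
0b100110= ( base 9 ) 42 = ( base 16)26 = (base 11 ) 35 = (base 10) 38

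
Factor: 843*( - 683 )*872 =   -  2^3*3^1*109^1*281^1  *683^1 = - 502070568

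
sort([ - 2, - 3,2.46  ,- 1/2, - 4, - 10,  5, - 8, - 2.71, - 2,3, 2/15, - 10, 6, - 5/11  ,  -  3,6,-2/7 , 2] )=[- 10 , - 10, - 8, - 4,-3, - 3, - 2.71, - 2, - 2, - 1/2, - 5/11, - 2/7,2/15,2, 2.46, 3,5, 6,6]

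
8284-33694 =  - 25410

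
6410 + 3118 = 9528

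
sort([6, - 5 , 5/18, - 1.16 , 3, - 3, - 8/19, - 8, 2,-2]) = [ - 8, - 5, - 3, - 2, - 1.16,  -  8/19, 5/18,2 , 3,6 ] 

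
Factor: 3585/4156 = 2^( - 2)*3^1 *5^1* 239^1*1039^(-1) 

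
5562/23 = 5562/23 = 241.83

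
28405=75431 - 47026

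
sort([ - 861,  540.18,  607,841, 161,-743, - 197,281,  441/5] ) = [-861, - 743, - 197,441/5,161,281, 540.18,607,  841]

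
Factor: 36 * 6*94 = 20304 = 2^4 * 3^3*47^1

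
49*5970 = 292530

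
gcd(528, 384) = 48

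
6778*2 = 13556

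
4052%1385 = 1282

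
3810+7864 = 11674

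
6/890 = 3/445=0.01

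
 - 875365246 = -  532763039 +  - 342602207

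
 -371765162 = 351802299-723567461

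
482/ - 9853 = -1 + 9371/9853= - 0.05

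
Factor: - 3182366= - 2^1*11^1*17^1*67^1*127^1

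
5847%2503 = 841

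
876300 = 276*3175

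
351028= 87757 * 4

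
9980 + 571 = 10551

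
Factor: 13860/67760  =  9/44 = 2^( - 2 ) * 3^2*11^( - 1)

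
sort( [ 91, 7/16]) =[ 7/16,  91]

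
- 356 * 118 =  - 42008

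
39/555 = 13/185  =  0.07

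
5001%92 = 33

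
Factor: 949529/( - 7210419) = -3^( - 1)*7^1*1091^(-1)*2203^ (- 1)* 135647^1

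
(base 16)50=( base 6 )212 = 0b1010000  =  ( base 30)2k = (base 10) 80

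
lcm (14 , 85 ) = 1190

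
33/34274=33/34274 = 0.00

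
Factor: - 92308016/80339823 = - 2^4*3^( - 3)*23^1*1493^( - 1 )  *  1993^( - 1)* 250837^1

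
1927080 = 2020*954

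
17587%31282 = 17587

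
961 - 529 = 432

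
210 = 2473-2263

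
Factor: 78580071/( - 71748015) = -26193357/23916005 = - 3^2*5^(-1) * 31^1*127^( - 1)*  223^1*421^1*37663^ (-1 ) 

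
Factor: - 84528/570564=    - 4/27 = -2^2*3^( - 3) 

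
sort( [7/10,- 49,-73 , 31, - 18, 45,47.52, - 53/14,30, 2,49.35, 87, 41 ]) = [ - 73, - 49, - 18 , - 53/14,7/10,2 , 30,31,  41,45,47.52,49.35,87] 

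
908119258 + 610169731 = 1518288989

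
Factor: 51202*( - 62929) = - 3222090658 = - 2^1*25601^1*62929^1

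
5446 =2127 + 3319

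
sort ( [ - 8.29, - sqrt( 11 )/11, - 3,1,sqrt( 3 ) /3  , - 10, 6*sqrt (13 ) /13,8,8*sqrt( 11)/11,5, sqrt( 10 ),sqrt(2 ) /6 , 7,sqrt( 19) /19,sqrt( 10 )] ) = [ - 10,-8.29 , - 3, - sqrt (11) /11, sqrt( 19)/19,sqrt( 2 ) /6  ,  sqrt (3) /3, 1, 6*sqrt( 13 )/13, 8*sqrt( 11)/11, sqrt( 10 ), sqrt( 10 ), 5,7,8] 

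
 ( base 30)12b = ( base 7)2555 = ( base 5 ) 12341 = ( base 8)1713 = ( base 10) 971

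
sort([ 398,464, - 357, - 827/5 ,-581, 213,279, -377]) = [ - 581,-377,  -  357,-827/5,213, 279,398, 464]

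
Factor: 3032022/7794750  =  505337/1299125 = 5^ ( - 3)*7^2*19^( - 1)* 547^( -1)*10313^1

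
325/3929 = 325/3929= 0.08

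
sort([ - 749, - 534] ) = [ - 749, - 534] 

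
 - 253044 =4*( - 63261 )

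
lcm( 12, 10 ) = 60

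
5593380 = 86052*65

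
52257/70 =52257/70 = 746.53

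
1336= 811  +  525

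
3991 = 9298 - 5307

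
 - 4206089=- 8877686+4671597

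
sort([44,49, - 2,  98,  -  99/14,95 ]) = [ - 99/14, - 2, 44,49,95, 98] 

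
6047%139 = 70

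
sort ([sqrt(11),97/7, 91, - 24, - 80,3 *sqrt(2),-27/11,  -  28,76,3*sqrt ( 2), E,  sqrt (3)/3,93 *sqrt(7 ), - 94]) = [-94, -80,-28,-24, - 27/11, sqrt( 3 )/3, E, sqrt ( 11),  3*sqrt(2),3 * sqrt(2),  97/7, 76,91, 93*sqrt ( 7)] 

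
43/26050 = 43/26050 = 0.00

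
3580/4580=179/229  =  0.78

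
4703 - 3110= 1593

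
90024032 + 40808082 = 130832114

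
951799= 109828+841971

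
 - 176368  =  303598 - 479966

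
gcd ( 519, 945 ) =3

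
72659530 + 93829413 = 166488943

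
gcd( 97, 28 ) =1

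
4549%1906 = 737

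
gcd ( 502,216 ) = 2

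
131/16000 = 131/16000=0.01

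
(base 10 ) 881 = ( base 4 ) 31301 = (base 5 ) 12011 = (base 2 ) 1101110001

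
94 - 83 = 11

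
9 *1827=16443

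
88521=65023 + 23498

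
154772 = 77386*2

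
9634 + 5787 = 15421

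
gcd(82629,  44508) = 3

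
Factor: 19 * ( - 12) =-228= - 2^2 * 3^1* 19^1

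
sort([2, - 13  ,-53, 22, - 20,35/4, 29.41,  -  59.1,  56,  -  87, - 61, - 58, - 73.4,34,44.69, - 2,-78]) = [ - 87, - 78, - 73.4, - 61, - 59.1 , - 58, - 53,- 20, - 13, -2,2, 35/4,22,  29.41,34,44.69, 56 ]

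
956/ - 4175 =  - 1 + 3219/4175 = -0.23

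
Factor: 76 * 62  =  2^3 * 19^1 * 31^1 = 4712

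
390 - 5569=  - 5179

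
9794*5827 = 57069638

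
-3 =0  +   -3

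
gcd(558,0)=558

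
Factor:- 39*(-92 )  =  3588 = 2^2 * 3^1 *13^1*23^1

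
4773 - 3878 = 895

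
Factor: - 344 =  - 2^3*43^1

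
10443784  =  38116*274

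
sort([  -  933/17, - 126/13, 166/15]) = [ - 933/17, - 126/13,166/15] 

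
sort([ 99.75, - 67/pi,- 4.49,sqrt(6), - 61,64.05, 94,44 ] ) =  [ - 61, - 67/pi, - 4.49,sqrt( 6 ), 44,64.05, 94, 99.75 ]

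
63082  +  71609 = 134691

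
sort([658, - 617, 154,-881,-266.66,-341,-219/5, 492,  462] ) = [-881, - 617, -341,-266.66,-219/5, 154, 462,  492,658]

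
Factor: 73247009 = 11^1 * 47^1*141677^1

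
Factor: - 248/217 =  - 2^3*7^( - 1) = - 8/7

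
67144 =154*436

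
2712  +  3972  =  6684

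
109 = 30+79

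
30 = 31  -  1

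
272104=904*301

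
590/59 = 10 = 10.00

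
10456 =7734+2722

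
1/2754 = 1/2754 = 0.00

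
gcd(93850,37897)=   1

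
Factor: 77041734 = 2^1*3^1 * 7^1*11^1*103^1*1619^1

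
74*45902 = 3396748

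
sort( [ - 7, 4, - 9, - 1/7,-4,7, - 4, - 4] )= [ - 9, - 7, - 4 , - 4, - 4, - 1/7,4, 7 ] 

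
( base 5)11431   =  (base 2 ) 1101100010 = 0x362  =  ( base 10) 866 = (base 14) 45C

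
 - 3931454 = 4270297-8201751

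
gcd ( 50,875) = 25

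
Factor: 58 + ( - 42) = 16 = 2^4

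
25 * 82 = 2050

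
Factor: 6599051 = 6599051^1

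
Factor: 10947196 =2^2*13^1*210523^1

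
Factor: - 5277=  - 3^1*1759^1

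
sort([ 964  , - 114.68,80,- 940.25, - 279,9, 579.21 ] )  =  [ - 940.25,-279,-114.68, 9, 80,579.21,  964 ]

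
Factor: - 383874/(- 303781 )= 2^1 * 3^1*137^1*467^1*303781^( - 1 )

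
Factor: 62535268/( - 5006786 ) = - 31267634/2503393= -  2^1 * 443^( - 1)*5651^ ( - 1 ) * 15633817^1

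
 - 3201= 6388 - 9589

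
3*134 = 402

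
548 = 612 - 64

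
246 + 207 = 453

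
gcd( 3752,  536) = 536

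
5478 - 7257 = -1779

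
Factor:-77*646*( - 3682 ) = 183150044 =2^2*7^2*11^1*17^1*19^1*263^1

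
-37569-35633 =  - 73202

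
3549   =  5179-1630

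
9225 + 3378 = 12603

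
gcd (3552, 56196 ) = 12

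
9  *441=3969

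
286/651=286/651 = 0.44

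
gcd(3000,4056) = 24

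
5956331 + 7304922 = 13261253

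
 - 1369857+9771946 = 8402089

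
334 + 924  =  1258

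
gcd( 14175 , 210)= 105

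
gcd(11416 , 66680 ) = 8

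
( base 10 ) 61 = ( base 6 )141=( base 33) 1s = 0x3D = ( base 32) 1t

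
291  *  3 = 873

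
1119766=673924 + 445842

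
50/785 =10/157 = 0.06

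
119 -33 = 86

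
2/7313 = 2/7313=0.00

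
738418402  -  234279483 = 504138919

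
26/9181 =26/9181 = 0.00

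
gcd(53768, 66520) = 8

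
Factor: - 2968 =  -2^3 * 7^1*53^1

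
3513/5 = 702 + 3/5=702.60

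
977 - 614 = 363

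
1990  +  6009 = 7999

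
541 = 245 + 296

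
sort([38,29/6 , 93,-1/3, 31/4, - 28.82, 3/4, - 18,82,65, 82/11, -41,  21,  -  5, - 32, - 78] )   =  [ - 78,-41,- 32, - 28.82, - 18, - 5 , - 1/3,3/4,29/6,82/11,31/4, 21,38,65,82,93]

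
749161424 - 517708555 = 231452869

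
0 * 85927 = 0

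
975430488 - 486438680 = 488991808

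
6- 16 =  - 10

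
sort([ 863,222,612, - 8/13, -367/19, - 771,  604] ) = [ - 771, - 367/19 , - 8/13,  222, 604  ,  612,863] 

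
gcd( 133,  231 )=7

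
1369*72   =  98568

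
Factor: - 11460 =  - 2^2*3^1*5^1*191^1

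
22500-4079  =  18421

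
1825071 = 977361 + 847710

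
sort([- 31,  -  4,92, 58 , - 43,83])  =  [ - 43, -31, - 4, 58,83 , 92]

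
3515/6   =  585 + 5/6 = 585.83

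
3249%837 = 738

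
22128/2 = 11064 = 11064.00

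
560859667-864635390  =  -303775723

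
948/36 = 79/3 = 26.33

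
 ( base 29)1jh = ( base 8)2601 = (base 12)995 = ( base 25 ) 269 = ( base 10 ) 1409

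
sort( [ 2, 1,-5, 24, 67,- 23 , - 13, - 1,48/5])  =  [ - 23, - 13, - 5, - 1 , 1,2, 48/5, 24,  67]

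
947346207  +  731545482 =1678891689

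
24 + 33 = 57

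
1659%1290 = 369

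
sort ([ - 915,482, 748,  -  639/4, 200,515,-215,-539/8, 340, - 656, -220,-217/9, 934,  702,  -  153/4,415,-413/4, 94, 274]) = [  -  915,-656 , - 220, - 215,-639/4,-413/4, - 539/8,-153/4,-217/9, 94, 200, 274, 340, 415,  482,515,702, 748,  934 ]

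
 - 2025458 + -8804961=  - 10830419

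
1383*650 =898950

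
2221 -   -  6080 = 8301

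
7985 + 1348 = 9333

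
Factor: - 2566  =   -2^1*1283^1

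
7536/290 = 25 + 143/145 = 25.99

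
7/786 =7/786 = 0.01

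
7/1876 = 1/268 = 0.00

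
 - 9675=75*( - 129 ) 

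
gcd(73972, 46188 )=4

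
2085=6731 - 4646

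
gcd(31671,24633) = 3519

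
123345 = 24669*5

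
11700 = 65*180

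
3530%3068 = 462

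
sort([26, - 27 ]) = [ - 27,26 ] 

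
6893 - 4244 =2649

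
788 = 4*197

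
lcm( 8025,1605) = 8025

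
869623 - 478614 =391009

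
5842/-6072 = - 127/132 =- 0.96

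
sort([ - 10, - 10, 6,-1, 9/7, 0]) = [ -10, - 10, - 1, 0, 9/7, 6 ]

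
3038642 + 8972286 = 12010928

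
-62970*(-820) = 51635400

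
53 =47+6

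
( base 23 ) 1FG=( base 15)3E5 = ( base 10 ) 890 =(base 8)1572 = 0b1101111010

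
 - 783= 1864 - 2647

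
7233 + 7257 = 14490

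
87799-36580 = 51219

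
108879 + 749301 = 858180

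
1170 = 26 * 45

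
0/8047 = 0= 0.00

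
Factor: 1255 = 5^1 * 251^1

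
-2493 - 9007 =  - 11500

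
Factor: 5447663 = 13^1* 419051^1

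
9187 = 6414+2773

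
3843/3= 1281 =1281.00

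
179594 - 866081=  - 686487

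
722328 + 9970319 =10692647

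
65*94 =6110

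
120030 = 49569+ 70461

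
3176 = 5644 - 2468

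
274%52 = 14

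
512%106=88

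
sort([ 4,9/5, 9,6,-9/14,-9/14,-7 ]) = [-7, - 9/14, - 9/14, 9/5,  4, 6,  9 ]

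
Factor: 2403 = 3^3*89^1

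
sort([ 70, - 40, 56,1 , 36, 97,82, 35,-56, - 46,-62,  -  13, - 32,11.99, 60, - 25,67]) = [ - 62,-56, - 46,-40,-32,-25, - 13, 1, 11.99, 35,36, 56,60 , 67,70, 82, 97]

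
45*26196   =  1178820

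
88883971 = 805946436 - 717062465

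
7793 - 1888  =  5905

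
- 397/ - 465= 397/465 =0.85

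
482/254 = 1 + 114/127 = 1.90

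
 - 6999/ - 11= 6999/11 = 636.27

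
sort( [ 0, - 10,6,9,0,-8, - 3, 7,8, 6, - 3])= [-10, - 8, - 3, - 3 , 0 , 0,6, 6,7,8,9 ] 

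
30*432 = 12960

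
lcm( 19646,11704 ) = 550088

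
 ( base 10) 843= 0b1101001011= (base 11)6a7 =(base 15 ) 3b3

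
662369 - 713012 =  - 50643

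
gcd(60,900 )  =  60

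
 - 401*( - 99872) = 40048672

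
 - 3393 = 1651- 5044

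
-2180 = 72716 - 74896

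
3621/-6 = -604 + 1/2 = -  603.50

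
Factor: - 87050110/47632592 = -6217865/3402328  =  -  2^( - 3)*5^1*47^1*26459^1*425291^(- 1)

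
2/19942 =1/9971  =  0.00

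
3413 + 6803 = 10216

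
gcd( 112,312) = 8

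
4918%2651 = 2267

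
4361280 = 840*5192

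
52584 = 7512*7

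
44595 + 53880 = 98475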